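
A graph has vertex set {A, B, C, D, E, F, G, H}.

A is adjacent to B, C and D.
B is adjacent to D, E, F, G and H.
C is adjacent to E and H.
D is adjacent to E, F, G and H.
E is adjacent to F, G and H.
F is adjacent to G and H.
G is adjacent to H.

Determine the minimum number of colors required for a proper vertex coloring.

6

B, D, E, F, G, H form a clique, so at least 6 colors are needed.
6 colors suffice: color 1 → {A, H}; color 2 → {E}; color 3 → {B, C}; color 4 → {D}; color 5 → {G}; color 6 → {F}. No two adjacent vertices share a color.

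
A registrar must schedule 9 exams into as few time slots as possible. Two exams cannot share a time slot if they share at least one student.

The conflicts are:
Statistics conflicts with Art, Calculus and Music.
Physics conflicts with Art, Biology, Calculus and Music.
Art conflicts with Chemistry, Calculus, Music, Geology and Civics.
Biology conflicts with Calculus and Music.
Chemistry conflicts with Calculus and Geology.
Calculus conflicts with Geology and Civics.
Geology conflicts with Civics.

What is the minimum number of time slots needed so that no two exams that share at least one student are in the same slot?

Art, Calculus, Geology, Civics pairwise conflict, so at least 4 time slots are needed.
4 time slots suffice: time slot 1 → {Calculus, Music}; time slot 2 → {Art, Biology}; time slot 3 → {Statistics, Physics, Geology}; time slot 4 → {Chemistry, Civics}. Every pair that conflicts lands in different time slots.

4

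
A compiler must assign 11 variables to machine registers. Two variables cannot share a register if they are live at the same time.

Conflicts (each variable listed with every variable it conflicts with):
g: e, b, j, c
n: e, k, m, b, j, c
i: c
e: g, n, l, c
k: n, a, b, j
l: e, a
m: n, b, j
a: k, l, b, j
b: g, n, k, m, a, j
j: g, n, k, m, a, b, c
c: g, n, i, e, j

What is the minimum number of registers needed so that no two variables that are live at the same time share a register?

4

k, a, b, j are mutually in conflict, so at least 4 registers are needed.
4 registers suffice: register 1 → {i, e, j}; register 2 → {l, b, c}; register 3 → {g, n, a}; register 4 → {k, m}. No two conflicting variables share a register.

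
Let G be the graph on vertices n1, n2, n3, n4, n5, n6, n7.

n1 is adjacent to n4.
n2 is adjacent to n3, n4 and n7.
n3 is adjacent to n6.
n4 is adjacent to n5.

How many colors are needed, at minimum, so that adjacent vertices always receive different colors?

2

n3 and n6 are adjacent, so at least 2 colors are needed.
A valid assignment using 2 colors: n1=2, n2=2, n3=1, n4=1, n5=2, n6=2, n7=1. No two adjacent vertices share a color.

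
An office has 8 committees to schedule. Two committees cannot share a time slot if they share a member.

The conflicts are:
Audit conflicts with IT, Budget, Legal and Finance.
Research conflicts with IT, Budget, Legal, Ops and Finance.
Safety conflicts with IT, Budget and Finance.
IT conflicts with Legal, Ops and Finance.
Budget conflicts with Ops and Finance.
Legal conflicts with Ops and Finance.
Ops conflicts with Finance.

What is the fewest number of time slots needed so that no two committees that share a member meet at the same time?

Research, IT, Legal, Ops, Finance all conflict with each other, so at least 5 time slots are needed.
5 time slots suffice: time slot 1 → {Finance}; time slot 2 → {IT, Budget}; time slot 3 → {Safety, Legal}; time slot 4 → {Audit, Research}; time slot 5 → {Ops}. No two conflicting committees share a time slot.

5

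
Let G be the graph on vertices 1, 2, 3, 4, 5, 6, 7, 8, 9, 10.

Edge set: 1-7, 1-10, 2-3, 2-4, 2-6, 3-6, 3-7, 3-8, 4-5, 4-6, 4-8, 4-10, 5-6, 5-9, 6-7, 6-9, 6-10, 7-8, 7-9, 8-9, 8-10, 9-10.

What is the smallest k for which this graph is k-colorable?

3, 7, 8 are pairwise adjacent, so at least 3 colors are needed.
A valid assignment using 3 colors: 1=a, 2=c, 3=b, 4=b, 5=c, 6=a, 7=c, 8=a, 9=b, 10=c. No two adjacent vertices share a color.

3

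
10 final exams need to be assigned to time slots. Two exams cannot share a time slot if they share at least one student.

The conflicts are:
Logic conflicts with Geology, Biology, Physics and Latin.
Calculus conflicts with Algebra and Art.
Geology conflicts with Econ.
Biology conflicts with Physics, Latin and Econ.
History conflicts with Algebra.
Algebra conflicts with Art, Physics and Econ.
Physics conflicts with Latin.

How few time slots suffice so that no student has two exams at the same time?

4

Logic, Biology, Physics, Latin all conflict with each other, so at least 4 time slots are needed.
Using 4 time slots: Logic=1, Calculus=3, Geology=3, Biology=3, History=2, Algebra=1, Art=2, Physics=2, Latin=4, Econ=2. No two conflicting exams share a time slot.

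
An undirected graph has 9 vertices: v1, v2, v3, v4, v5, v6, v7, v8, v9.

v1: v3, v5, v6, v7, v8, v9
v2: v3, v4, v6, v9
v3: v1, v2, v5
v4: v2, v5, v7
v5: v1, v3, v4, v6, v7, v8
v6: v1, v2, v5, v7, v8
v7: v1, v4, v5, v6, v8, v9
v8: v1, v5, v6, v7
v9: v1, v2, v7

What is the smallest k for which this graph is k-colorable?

5

v1, v5, v6, v7, v8 are pairwise adjacent (a clique of size 5), so at least 5 colors are needed.
5 colors suffice: color R → {v2, v5}; color B → {v1, v4}; color G → {v3, v7}; color Y → {v6, v9}; color P → {v8}. Every edge joins two different colors.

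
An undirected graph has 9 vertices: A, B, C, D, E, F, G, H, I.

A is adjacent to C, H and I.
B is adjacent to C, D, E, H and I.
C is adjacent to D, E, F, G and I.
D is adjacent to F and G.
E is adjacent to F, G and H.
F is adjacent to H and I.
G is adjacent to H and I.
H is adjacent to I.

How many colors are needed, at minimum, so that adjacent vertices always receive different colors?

E, F, H are pairwise adjacent, so at least 3 colors are needed.
3 colors suffice: color 1 → {C, H}; color 2 → {D, E, I}; color 3 → {A, B, F, G}. Each edge has distinct colors on its endpoints.

3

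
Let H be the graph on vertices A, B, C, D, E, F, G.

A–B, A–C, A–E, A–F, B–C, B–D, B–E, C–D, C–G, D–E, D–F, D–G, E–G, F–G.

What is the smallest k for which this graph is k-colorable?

3

B, D, E form a triangle, so at least 3 colors are needed.
A valid assignment using 3 colors: A=1, B=3, C=2, D=1, E=2, F=2, G=3. No two adjacent vertices share a color.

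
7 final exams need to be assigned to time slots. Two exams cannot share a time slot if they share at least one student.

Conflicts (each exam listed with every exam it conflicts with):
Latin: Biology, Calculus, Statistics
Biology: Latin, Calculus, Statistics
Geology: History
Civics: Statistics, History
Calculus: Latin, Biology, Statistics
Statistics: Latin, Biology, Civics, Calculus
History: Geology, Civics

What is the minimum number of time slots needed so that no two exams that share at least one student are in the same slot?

4

Latin, Biology, Calculus, Statistics all conflict with each other, so at least 4 time slots are needed.
4 time slots suffice: time slot 1 → {Statistics, History}; time slot 2 → {Biology, Geology, Civics}; time slot 3 → {Calculus}; time slot 4 → {Latin}. Every pair that conflicts lands in different time slots.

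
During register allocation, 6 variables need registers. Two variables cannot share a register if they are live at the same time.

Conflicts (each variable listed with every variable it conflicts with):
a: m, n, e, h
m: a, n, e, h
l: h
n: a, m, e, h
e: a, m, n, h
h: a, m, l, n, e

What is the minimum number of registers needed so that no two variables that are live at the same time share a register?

5

a, m, n, e, h all conflict with each other, so at least 5 registers are needed.
5 registers suffice: register 1 → {h}; register 2 → {l, n}; register 3 → {a}; register 4 → {m}; register 5 → {e}. No two conflicting variables share a register.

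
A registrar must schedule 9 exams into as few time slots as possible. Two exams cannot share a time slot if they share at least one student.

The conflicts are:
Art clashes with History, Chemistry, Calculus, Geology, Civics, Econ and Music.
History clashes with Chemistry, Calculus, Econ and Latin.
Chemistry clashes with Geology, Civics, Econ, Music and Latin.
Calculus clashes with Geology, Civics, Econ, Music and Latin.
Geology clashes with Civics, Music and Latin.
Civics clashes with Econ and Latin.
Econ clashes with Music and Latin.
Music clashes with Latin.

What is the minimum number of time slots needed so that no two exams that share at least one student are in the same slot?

4

Chemistry, Geology, Music, Latin all conflict with each other, so at least 4 time slots are needed.
4 time slots suffice: time slot 1 → {Art, Latin}; time slot 2 → {Chemistry, Calculus}; time slot 3 → {Geology, Econ}; time slot 4 → {History, Civics, Music}. Every pair that conflicts lands in different time slots.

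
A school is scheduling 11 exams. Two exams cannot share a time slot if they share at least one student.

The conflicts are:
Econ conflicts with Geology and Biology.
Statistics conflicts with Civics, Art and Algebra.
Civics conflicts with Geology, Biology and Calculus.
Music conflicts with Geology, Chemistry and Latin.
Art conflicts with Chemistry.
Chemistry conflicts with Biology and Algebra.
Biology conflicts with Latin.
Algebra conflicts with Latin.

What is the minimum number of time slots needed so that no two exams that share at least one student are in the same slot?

The cycle Latin-Biology-Civics-Statistics-Algebra-Latin has odd length 5, so it cannot be 2-colored; at least 3 time slots are needed.
3 time slots suffice: Econ=1, Statistics=2, Civics=1, Music=3, Art=3, Geology=2, Chemistry=1, Biology=2, Calculus=2, Algebra=3, Latin=1. No two conflicting exams share a time slot.

3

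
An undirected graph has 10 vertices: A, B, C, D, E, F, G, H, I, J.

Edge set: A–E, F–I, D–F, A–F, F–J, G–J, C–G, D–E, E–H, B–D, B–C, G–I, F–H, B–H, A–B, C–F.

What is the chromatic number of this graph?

2

A and F are adjacent, so at least 2 colors are needed.
A valid assignment using 2 colors: A=2, B=1, C=2, D=2, E=1, F=1, G=1, H=2, I=2, J=2. Each edge has distinct colors on its endpoints.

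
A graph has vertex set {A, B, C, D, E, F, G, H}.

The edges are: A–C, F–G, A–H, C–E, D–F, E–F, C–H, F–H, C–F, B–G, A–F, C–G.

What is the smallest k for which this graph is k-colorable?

4

A, C, F, H are mutually adjacent (a clique of size 4), so at least 4 colors are needed.
4 colors suffice: color red → {B, F}; color blue → {C, D}; color green → {E, G, H}; color yellow → {A}. No two adjacent vertices share a color.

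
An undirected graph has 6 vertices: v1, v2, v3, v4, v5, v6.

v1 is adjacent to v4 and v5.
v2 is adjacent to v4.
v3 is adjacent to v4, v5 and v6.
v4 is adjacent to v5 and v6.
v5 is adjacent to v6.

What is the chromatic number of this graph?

v3, v4, v5, v6 are pairwise adjacent (a clique of size 4), so at least 4 colors are needed.
One proper 4-coloring: v1=green, v2=blue, v3=yellow, v4=red, v5=blue, v6=green. Every edge joins two different colors.

4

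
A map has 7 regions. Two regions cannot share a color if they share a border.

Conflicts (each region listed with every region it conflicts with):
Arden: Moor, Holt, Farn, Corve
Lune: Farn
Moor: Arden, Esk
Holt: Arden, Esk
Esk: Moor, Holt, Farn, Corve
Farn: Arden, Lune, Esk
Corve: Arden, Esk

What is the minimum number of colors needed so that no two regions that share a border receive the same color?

2

Arden and Corve conflict, so at least 2 colors are needed.
2 colors suffice: color 1 → {Arden, Lune, Esk}; color 2 → {Moor, Holt, Farn, Corve}. Each listed conflict is separated.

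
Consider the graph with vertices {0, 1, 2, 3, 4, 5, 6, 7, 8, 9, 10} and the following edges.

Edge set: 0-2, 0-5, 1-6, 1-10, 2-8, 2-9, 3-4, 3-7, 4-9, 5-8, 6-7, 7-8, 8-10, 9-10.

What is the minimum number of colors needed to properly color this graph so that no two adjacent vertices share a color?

The cycle 6-7-8-10-1-6 has odd length 5, so it cannot be 2-colored; at least 3 colors are needed.
3 colors suffice: color a → {0, 3, 6, 8, 9}; color b → {2, 4, 5, 7, 10}; color c → {1}. Each edge has distinct colors on its endpoints.

3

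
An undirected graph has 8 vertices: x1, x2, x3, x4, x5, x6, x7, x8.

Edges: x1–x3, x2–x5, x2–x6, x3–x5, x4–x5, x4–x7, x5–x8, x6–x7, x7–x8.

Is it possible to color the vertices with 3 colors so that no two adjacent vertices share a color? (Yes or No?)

The chromatic number is 3. The cycle x7-x8-x5-x2-x6-x7 has odd length 5, so it cannot be 2-colored; at least 3 colors are needed.
A valid assignment using 3 colors: x1=1, x2=2, x3=2, x4=2, x5=1, x6=3, x7=1, x8=2.
That is already a proper 3-coloring.

Yes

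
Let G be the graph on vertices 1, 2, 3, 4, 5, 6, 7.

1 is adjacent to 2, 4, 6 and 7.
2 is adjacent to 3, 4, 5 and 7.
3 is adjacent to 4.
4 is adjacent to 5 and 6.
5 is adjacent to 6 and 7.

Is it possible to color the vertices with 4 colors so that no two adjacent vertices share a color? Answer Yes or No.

The chromatic number is 3. 2, 4, 5 are pairwise adjacent, so at least 3 colors are needed.
A valid assignment using 3 colors: 1=c, 2=a, 3=c, 4=b, 5=c, 6=a, 7=b.
Since 4 ≥ 3, a proper 4-coloring certainly exists.

Yes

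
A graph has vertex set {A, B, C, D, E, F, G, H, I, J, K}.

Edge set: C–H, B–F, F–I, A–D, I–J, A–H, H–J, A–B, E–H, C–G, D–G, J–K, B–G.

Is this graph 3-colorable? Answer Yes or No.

Yes

The chromatic number is 3. The cycle G-C-H-A-B-G has odd length 5, so it cannot be 2-colored; at least 3 colors are needed.
3 colors suffice: color 1 → {G, H, I, K}; color 2 → {B, C, D, E, J}; color 3 → {A, F}.
That is already a proper 3-coloring.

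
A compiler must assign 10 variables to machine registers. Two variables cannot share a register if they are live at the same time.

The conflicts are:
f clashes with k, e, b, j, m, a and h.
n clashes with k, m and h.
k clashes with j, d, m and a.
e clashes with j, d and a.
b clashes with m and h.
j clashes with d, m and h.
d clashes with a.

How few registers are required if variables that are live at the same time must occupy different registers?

f, k, j, m are mutually in conflict, so at least 4 registers are needed.
4 registers suffice: register 1 → {f, n, d}; register 2 → {b, j, a}; register 3 → {k, e, h}; register 4 → {m}. Every pair that conflicts lands in different registers.

4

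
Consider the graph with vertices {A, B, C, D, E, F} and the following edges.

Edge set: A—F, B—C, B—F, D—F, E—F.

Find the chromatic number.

2

A and F are adjacent, so at least 2 colors are needed.
2 colors suffice: A=2, B=2, C=1, D=2, E=2, F=1. Each edge has distinct colors on its endpoints.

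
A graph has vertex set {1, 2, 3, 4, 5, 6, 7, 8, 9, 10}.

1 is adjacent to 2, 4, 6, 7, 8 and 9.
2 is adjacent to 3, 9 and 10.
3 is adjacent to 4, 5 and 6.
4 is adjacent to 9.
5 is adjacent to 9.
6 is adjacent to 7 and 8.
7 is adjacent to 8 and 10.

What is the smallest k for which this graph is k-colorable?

1, 6, 7, 8 are pairwise adjacent (a clique of size 4), so at least 4 colors are needed.
4 colors suffice: color red → {1, 3, 10}; color blue → {2, 4, 5, 6}; color green → {7, 9}; color yellow → {8}. No two adjacent vertices share a color.

4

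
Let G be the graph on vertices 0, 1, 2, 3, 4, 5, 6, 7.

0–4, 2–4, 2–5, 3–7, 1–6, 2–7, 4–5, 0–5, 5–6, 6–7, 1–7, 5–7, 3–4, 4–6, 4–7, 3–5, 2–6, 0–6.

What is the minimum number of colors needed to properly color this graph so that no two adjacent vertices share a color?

2, 4, 5, 6, 7 are pairwise adjacent (a clique of size 5), so at least 5 colors are needed.
5 colors suffice: 0=yellow, 1=blue, 2=purple, 3=red, 4=green, 5=blue, 6=red, 7=yellow. Every edge joins two different colors.

5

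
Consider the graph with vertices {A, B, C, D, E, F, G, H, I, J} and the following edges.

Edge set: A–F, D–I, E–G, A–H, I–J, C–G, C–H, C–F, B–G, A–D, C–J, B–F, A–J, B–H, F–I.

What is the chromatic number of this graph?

2

F and I are adjacent, so at least 2 colors are needed.
2 colors suffice: A=red, B=red, C=red, D=blue, E=red, F=blue, G=blue, H=blue, I=red, J=blue. No two adjacent vertices share a color.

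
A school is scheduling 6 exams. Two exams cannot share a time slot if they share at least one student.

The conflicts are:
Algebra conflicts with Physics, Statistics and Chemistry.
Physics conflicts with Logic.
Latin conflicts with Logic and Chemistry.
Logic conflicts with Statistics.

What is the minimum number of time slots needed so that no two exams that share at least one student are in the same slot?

3

The cycle Statistics-Algebra-Chemistry-Latin-Logic-Statistics has odd length 5, so it cannot be 2-colored; at least 3 time slots are needed.
3 time slots suffice: time slot 1 → {Algebra, Logic}; time slot 2 → {Physics, Statistics, Chemistry}; time slot 3 → {Latin}. Each listed conflict is separated.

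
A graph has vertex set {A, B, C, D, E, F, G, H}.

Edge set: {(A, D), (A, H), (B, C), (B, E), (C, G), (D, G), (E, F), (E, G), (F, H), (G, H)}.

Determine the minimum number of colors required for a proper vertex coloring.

C and G are adjacent, so at least 2 colors are needed.
A valid assignment using 2 colors: A=1, B=1, C=2, D=2, E=2, F=1, G=1, H=2. Each edge has distinct colors on its endpoints.

2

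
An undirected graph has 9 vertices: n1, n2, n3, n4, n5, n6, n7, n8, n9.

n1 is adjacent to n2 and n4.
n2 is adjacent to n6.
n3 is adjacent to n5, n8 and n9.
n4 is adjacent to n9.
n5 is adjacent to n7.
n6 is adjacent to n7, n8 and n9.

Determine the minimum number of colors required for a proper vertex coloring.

The cycle n6-n9-n4-n1-n2-n6 has odd length 5, so it cannot be 2-colored; at least 3 colors are needed.
3 colors suffice: color 1 → {n3, n4, n6}; color 2 → {n1, n7, n8, n9}; color 3 → {n2, n5}. Every edge joins two different colors.

3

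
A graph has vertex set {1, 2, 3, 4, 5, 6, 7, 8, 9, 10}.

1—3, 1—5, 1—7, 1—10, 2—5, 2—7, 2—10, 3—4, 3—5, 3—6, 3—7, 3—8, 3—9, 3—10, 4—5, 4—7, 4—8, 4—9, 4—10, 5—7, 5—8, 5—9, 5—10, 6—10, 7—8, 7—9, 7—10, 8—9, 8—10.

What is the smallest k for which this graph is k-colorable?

6

3, 4, 5, 7, 8, 9 are mutually adjacent (a clique of size 6), so at least 6 colors are needed.
6 colors suffice: 1=e, 2=a, 3=a, 4=e, 5=b, 6=b, 7=c, 8=f, 9=d, 10=d. Each edge has distinct colors on its endpoints.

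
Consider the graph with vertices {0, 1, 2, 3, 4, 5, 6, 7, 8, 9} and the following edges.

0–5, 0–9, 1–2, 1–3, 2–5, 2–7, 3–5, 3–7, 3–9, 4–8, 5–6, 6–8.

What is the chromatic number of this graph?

2

3 and 9 are adjacent, so at least 2 colors are needed.
A valid assignment using 2 colors: 0=red, 1=blue, 2=red, 3=red, 4=red, 5=blue, 6=red, 7=blue, 8=blue, 9=blue. No two adjacent vertices share a color.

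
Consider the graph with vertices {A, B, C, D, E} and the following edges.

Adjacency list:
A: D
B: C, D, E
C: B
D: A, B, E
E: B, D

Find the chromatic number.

B, D, E are pairwise adjacent, so at least 3 colors are needed.
3 colors suffice: color red → {A, B}; color blue → {C, D}; color green → {E}. Every edge joins two different colors.

3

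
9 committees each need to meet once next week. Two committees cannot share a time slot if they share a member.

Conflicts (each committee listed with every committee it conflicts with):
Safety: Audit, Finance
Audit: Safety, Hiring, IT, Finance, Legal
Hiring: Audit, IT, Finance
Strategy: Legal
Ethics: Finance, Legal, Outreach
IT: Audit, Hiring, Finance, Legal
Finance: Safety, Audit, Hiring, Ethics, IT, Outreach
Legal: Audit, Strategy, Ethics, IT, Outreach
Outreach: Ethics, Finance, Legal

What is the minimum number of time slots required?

4

Audit, Hiring, IT, Finance all conflict with each other, so at least 4 time slots are needed.
4 time slots suffice: time slot 1 → {Finance, Legal}; time slot 2 → {Audit, Strategy, Outreach}; time slot 3 → {Safety, Ethics, IT}; time slot 4 → {Hiring}. No two conflicting committees share a time slot.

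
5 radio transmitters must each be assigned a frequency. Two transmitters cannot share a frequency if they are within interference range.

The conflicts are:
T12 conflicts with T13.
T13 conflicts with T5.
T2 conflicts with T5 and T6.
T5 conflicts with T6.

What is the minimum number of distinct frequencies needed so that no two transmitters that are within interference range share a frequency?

T2, T5, T6 are mutually in conflict, so at least 3 frequencies are needed.
3 frequencies suffice: frequency 1 → {T12, T5}; frequency 2 → {T13, T6}; frequency 3 → {T2}. No two conflicting transmitters share a frequency.

3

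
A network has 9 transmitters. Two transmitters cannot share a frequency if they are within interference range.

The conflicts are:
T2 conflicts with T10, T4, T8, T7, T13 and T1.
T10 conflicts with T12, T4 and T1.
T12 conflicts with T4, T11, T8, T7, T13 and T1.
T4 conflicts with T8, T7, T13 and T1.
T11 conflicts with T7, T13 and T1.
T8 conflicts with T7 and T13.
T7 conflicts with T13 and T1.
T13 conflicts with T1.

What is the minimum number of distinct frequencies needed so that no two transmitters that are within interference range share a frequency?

5

T2, T4, T7, T13, T1 pairwise conflict, so at least 5 frequencies are needed.
5 frequencies suffice: frequency 1 → {T10, T7}; frequency 2 → {T4, T11}; frequency 3 → {T2, T12}; frequency 4 → {T8, T1}; frequency 5 → {T13}. Every pair that conflicts lands in different frequencies.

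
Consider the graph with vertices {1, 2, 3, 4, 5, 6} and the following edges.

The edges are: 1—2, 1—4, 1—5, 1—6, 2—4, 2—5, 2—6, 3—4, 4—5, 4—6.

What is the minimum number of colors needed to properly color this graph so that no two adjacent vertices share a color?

1, 2, 4, 6 are mutually adjacent (a clique of size 4), so at least 4 colors are needed.
One proper 4-coloring: 1=blue, 2=green, 3=blue, 4=red, 5=yellow, 6=yellow. Every edge joins two different colors.

4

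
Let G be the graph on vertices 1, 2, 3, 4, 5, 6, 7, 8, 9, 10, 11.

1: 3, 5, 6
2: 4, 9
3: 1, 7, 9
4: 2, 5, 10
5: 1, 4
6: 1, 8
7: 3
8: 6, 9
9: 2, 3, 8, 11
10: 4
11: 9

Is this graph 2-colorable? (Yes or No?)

No

The cycle 6-8-9-3-1-6 has odd length 5, so it cannot be 2-colored; at least 3 colors are needed.
So 2 colors are not enough.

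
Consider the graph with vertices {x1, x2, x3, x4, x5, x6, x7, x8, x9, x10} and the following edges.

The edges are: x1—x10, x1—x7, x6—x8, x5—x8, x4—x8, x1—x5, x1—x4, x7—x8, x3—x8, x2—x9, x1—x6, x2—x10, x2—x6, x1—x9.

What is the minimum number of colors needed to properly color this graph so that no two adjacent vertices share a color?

2

x1 and x9 are adjacent, so at least 2 colors are needed.
One proper 2-coloring: x1=1, x2=1, x3=2, x4=2, x5=2, x6=2, x7=2, x8=1, x9=2, x10=2. No two adjacent vertices share a color.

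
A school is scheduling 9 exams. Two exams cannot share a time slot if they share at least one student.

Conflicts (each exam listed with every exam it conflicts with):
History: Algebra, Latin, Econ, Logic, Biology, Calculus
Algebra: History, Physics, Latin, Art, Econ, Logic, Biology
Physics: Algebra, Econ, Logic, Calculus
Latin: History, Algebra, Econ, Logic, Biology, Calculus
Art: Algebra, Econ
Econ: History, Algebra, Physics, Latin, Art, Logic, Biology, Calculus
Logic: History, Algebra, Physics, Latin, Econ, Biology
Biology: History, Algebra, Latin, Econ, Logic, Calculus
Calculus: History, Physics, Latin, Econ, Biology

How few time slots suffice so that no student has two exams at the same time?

History, Algebra, Latin, Econ, Logic, Biology are mutually in conflict, so at least 6 time slots are needed.
6 time slots suffice: History=5, Algebra=2, Physics=3, Latin=3, Art=3, Econ=1, Logic=6, Biology=4, Calculus=2. Every pair that conflicts lands in different time slots.

6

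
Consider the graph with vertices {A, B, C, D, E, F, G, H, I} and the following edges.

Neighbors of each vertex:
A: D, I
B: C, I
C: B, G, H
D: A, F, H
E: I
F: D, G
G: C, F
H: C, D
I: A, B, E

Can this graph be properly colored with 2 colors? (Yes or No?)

No

The cycle H-C-G-F-D-H has odd length 5, so it cannot be 2-colored; at least 3 colors are needed.
So 2 colors are not enough.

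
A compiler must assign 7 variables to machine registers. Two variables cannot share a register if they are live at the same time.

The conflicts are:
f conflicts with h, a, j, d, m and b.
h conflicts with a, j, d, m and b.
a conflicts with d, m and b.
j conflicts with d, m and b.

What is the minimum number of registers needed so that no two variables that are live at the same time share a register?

4

f, h, j, m are mutually in conflict, so at least 4 registers are needed.
A valid assignment using 4 registers: f=2, h=1, a=3, j=3, d=4, m=4, b=4. Each listed conflict is separated.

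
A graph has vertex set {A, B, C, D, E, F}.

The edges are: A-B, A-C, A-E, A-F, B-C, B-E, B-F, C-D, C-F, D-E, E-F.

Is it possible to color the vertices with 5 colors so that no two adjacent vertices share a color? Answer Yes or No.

Yes

The chromatic number is 4. A, B, C, F are pairwise adjacent (a clique of size 4), so at least 4 colors are needed.
One proper 4-coloring: A=1, B=3, C=2, D=1, E=2, F=4.
Since 5 ≥ 4, a proper 5-coloring certainly exists.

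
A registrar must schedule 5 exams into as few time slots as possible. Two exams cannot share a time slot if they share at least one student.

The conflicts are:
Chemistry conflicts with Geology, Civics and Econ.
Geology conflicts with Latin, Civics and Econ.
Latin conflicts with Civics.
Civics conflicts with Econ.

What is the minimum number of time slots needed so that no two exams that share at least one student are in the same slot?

4

Chemistry, Geology, Civics, Econ all conflict with each other, so at least 4 time slots are needed.
A valid assignment using 4 time slots: Chemistry=3, Geology=1, Latin=3, Civics=2, Econ=4. Each listed conflict is separated.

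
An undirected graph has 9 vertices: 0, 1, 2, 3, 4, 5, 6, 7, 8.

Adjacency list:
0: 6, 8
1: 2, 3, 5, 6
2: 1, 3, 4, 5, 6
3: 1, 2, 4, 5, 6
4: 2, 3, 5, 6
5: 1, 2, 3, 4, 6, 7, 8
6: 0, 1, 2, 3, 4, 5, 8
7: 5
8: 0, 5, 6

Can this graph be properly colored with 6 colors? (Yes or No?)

The chromatic number is 5. 1, 2, 3, 5, 6 are mutually adjacent (a clique of size 5), so at least 5 colors are needed.
One proper 5-coloring: 0=blue, 1=purple, 2=green, 3=yellow, 4=purple, 5=blue, 6=red, 7=red, 8=green.
Since 6 ≥ 5, a proper 6-coloring certainly exists.

Yes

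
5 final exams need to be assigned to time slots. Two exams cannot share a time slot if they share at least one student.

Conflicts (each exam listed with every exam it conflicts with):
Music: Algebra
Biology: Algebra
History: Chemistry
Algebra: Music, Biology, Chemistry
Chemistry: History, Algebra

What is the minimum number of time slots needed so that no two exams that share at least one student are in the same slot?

2

Music and Algebra conflict, so at least 2 time slots are needed.
2 time slots suffice: time slot 1 → {History, Algebra}; time slot 2 → {Music, Biology, Chemistry}. No two conflicting exams share a time slot.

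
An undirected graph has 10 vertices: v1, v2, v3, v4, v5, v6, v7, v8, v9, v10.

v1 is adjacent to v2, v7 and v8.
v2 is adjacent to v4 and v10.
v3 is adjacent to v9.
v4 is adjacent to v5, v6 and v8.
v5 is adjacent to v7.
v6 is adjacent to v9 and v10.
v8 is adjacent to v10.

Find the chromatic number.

3

The cycle v2-v1-v7-v5-v4-v2 has odd length 5, so it cannot be 2-colored; at least 3 colors are needed.
3 colors suffice: color red → {v1, v4, v9, v10}; color blue → {v2, v3, v6, v7, v8}; color green → {v5}. Each edge has distinct colors on its endpoints.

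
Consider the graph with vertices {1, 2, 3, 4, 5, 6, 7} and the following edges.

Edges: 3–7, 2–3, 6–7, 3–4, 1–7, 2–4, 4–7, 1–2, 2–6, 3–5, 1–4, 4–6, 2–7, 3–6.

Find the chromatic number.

2, 3, 4, 6, 7 are mutually adjacent (a clique of size 5), so at least 5 colors are needed.
One proper 5-coloring: 1=a, 2=b, 3=a, 4=c, 5=b, 6=e, 7=d. No two adjacent vertices share a color.

5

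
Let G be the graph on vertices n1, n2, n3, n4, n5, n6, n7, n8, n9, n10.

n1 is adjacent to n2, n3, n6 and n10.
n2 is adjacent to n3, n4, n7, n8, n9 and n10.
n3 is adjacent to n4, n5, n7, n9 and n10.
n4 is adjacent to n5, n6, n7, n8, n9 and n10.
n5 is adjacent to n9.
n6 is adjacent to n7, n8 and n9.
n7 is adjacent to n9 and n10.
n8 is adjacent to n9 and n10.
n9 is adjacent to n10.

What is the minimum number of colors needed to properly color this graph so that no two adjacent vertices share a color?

6

n2, n3, n4, n7, n9, n10 are pairwise adjacent (a clique of size 6), so at least 6 colors are needed.
A valid assignment using 6 colors: n1=1, n2=5, n3=4, n4=1, n5=3, n6=3, n7=6, n8=4, n9=2, n10=3. Each edge has distinct colors on its endpoints.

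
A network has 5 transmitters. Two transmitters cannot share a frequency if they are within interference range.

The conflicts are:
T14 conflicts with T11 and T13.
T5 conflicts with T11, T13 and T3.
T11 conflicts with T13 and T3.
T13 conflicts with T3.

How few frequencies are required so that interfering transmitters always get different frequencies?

4

T5, T11, T13, T3 are mutually in conflict, so at least 4 frequencies are needed.
4 frequencies suffice: frequency 1 → {T11}; frequency 2 → {T13}; frequency 3 → {T14, T3}; frequency 4 → {T5}. No two conflicting transmitters share a frequency.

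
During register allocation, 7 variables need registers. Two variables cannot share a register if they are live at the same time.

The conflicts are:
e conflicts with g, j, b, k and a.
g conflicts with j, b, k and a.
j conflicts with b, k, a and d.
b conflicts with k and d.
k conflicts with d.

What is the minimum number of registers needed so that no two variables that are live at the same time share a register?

e, g, j, b, k pairwise conflict, so at least 5 registers are needed.
5 registers suffice: register 1 → {j}; register 2 → {b, a}; register 3 → {k}; register 4 → {g, d}; register 5 → {e}. Each listed conflict is separated.

5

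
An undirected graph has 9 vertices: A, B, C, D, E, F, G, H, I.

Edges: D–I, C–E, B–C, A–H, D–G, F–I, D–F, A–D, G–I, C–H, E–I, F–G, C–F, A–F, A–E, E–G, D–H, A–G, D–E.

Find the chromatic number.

4

D, F, G, I are mutually adjacent (a clique of size 4), so at least 4 colors are needed.
One proper 4-coloring: A=green, B=blue, C=red, D=red, E=blue, F=blue, G=yellow, H=blue, I=green. No two adjacent vertices share a color.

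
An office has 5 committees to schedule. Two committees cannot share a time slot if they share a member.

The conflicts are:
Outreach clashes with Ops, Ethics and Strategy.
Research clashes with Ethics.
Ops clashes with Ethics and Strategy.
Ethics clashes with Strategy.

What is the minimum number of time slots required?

Outreach, Ops, Ethics, Strategy pairwise conflict, so at least 4 time slots are needed.
4 time slots suffice: time slot 1 → {Ethics}; time slot 2 → {Outreach, Research}; time slot 3 → {Ops}; time slot 4 → {Strategy}. Every pair that conflicts lands in different time slots.

4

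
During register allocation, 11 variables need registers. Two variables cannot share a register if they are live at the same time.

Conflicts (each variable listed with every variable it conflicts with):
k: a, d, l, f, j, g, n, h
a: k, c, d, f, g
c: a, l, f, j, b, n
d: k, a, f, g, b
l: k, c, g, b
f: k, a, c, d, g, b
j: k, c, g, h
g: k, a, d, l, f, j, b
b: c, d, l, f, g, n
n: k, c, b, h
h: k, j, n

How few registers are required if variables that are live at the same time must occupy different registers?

5

k, a, d, f, g pairwise conflict, so at least 5 registers are needed.
A valid assignment using 5 registers: k=1, a=4, c=1, d=5, l=3, f=3, j=3, g=2, b=4, n=2, h=4. Each listed conflict is separated.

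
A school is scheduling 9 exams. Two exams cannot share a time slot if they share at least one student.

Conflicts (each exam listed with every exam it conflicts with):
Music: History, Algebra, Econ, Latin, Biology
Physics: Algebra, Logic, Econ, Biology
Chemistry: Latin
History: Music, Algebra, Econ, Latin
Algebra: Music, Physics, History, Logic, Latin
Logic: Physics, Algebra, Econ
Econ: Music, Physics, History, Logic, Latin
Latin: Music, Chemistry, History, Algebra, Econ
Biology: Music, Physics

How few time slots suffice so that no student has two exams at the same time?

4

Music, History, Algebra, Latin pairwise conflict, so at least 4 time slots are needed.
4 time slots suffice: time slot 1 → {Chemistry, Algebra, Econ, Biology}; time slot 2 → {Music, Physics}; time slot 3 → {Logic, Latin}; time slot 4 → {History}. No two conflicting exams share a time slot.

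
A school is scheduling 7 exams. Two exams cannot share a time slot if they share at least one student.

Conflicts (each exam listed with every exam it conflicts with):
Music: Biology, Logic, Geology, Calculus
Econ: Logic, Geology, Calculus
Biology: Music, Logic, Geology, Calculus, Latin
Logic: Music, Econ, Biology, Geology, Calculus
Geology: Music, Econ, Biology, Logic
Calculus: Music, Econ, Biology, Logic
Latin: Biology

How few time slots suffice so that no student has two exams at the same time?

Music, Biology, Logic, Geology are mutually in conflict, so at least 4 time slots are needed.
4 time slots suffice: time slot 1 → {Econ, Biology}; time slot 2 → {Logic, Latin}; time slot 3 → {Geology, Calculus}; time slot 4 → {Music}. Every pair that conflicts lands in different time slots.

4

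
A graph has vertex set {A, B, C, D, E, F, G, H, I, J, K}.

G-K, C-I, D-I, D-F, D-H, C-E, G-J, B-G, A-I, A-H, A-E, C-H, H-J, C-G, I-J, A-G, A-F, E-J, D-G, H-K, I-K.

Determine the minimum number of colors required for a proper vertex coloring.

E and J are adjacent, so at least 2 colors are needed.
2 colors suffice: color red → {E, F, G, H, I}; color blue → {A, B, C, D, J, K}. No two adjacent vertices share a color.

2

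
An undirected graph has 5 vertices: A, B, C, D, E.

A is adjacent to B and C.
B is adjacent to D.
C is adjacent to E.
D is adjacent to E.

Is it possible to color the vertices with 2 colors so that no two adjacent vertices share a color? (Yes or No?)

No

The cycle C-E-D-B-A-C has odd length 5, so it cannot be 2-colored; at least 3 colors are needed.
So 2 colors are not enough.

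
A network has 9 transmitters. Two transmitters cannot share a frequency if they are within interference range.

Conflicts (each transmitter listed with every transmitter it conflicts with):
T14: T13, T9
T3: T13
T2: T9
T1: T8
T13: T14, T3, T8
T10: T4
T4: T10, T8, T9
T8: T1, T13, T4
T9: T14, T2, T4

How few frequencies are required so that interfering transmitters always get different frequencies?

3

The cycle T14-T13-T8-T4-T9-T14 has odd length 5, so it cannot be 2-colored; at least 3 frequencies are needed.
A valid assignment using 3 frequencies: T14=2, T3=2, T2=2, T1=1, T13=1, T10=1, T4=3, T8=2, T9=1. Every pair that conflicts lands in different frequencies.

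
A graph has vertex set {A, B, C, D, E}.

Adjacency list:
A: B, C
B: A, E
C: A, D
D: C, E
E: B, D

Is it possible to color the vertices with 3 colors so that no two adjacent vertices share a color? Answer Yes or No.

Yes

The chromatic number is 3. The cycle E-D-C-A-B-E has odd length 5, so it cannot be 2-colored; at least 3 colors are needed.
3 colors suffice: color red → {B, C}; color blue → {A, D}; color green → {E}.
That is already a proper 3-coloring.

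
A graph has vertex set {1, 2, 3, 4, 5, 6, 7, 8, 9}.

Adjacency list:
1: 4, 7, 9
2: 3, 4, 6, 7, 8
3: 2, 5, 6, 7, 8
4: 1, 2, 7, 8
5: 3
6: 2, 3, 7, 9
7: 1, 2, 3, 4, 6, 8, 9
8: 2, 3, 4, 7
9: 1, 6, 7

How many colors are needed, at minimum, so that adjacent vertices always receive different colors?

2, 3, 7, 8 are mutually adjacent (a clique of size 4), so at least 4 colors are needed.
4 colors suffice: color red → {5, 7}; color blue → {3, 4, 9}; color green → {1, 2}; color yellow → {6, 8}. Each edge has distinct colors on its endpoints.

4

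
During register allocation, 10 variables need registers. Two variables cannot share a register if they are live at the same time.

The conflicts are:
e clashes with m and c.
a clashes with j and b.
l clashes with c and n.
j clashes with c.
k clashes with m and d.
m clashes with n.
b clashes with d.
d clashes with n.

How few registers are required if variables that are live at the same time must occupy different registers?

The cycle e-c-l-n-m-e has odd length 5, so it cannot be 2-colored; at least 3 registers are needed.
3 registers suffice: register 1 → {a, m, c, d}; register 2 → {e, j, k, b, n}; register 3 → {l}. Each listed conflict is separated.

3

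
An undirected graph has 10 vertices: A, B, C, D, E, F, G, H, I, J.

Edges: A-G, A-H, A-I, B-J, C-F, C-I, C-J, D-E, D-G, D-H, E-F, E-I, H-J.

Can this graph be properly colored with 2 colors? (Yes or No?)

No

The cycle E-I-A-H-D-E has odd length 5, so it cannot be 2-colored; at least 3 colors are needed.
So 2 colors are not enough.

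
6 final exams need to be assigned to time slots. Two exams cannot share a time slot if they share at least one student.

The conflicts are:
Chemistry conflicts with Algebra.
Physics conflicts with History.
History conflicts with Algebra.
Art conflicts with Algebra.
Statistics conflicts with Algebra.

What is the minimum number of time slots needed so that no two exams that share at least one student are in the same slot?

Art and Algebra conflict, so at least 2 time slots are needed.
A valid assignment using 2 time slots: Chemistry=2, Physics=1, History=2, Art=2, Statistics=2, Algebra=1. Each listed conflict is separated.

2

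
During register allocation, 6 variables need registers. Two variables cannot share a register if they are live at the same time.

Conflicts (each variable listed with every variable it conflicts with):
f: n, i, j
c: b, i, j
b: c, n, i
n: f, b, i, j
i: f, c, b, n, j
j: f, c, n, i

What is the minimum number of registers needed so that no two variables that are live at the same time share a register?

f, n, i, j all conflict with each other, so at least 4 registers are needed.
Using 4 registers: f=4, c=3, b=2, n=3, i=1, j=2. No two conflicting variables share a register.

4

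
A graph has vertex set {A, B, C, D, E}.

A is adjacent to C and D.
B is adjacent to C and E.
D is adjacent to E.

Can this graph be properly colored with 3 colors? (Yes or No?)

The chromatic number is 3. The cycle B-C-A-D-E-B has odd length 5, so it cannot be 2-colored; at least 3 colors are needed.
A valid assignment using 3 colors: A=red, B=red, C=blue, D=blue, E=green.
That is already a proper 3-coloring.

Yes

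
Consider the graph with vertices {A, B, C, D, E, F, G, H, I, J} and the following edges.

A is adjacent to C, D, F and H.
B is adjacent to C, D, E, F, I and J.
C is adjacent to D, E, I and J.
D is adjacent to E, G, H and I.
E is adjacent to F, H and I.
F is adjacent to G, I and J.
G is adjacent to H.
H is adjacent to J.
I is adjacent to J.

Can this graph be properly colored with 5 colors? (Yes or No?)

Yes

The chromatic number is 5. B, C, D, E, I are mutually adjacent (a clique of size 5), so at least 5 colors are needed.
5 colors suffice: A=green, B=blue, C=purple, D=red, E=yellow, F=red, G=green, H=blue, I=green, J=yellow.
That is already a proper 5-coloring.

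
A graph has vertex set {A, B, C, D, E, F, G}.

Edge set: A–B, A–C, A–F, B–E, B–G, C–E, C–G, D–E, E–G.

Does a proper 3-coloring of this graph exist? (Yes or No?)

Yes

The chromatic number is 3. C, E, G are mutually adjacent, so at least 3 colors are needed.
3 colors suffice: A=1, B=2, C=2, D=2, E=1, F=2, G=3.
That is already a proper 3-coloring.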